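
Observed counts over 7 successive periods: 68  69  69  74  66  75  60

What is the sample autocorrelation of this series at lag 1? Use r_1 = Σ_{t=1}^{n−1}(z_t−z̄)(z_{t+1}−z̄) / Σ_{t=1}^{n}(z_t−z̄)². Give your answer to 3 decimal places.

-0.560

Mean z̄ = (68 + 69 + 69 + 74 + 66 + 75 + 60)/7 = 68.7143
Deviations from mean: -0.7143, 0.2857, 0.2857, 5.2857, -2.7143, 6.2857, -8.7143
Numerator Σ_{t=1}^{6}(z_t−z̄)(z_{t+1}−z̄) = -84.7959
Denominator Σ(z_t−z̄)² = 151.4286
r_1 = -84.7959 / 151.4286 = -0.560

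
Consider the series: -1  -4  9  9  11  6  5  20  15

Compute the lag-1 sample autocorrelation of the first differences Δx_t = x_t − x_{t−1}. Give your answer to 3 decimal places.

First differences Δx: -3, 13, 0, 2, -5, -1, 15, -5
Mean of differences = 2.0000
Numerator Σ(Δx_t−Δx̄)(Δx_{t+1}−Δx̄) = -186.0000
Denominator Σ(Δx_t−Δx̄)² = 426.0000
r_1(Δx) = -186.0000 / 426.0000 = -0.437

-0.437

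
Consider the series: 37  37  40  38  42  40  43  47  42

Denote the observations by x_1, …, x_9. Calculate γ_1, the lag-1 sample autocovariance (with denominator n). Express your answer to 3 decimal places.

Mean x̄ = (37 + 37 + 40 + 38 + 42 + 40 + 43 + 47 + 42)/9 = 40.6667
Σ_{t=1}^{8}(x_t−x̄)(x_{t+1}−x̄) = 34.8889
γ_1 = 34.8889 / 9 = 3.877

3.877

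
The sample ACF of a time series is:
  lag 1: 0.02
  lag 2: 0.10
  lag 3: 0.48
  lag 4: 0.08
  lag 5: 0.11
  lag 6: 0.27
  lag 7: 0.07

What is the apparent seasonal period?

The largest autocorrelation is r_3 = 0.48, with a weaker echo at lag 6 (0.27); the remaining lags stay at or below 0.11.
The dominant spike at lag 3 indicates a seasonal period of 3.

3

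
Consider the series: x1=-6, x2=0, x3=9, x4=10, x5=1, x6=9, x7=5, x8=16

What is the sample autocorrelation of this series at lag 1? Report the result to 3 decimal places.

0.050

Mean x̄ = (-6 + 0 + 9 + 10 + 1 + 9 + 5 + 16)/8 = 5.5000
Deviations from mean: -11.5000, -5.5000, 3.5000, 4.5000, -4.5000, 3.5000, -0.5000, 10.5000
Numerator Σ_{t=1}^{7}(x_t−x̄)(x_{t+1}−x̄) = 16.7500
Denominator Σ(x_t−x̄)² = 338.0000
r_1 = 16.7500 / 338.0000 = 0.050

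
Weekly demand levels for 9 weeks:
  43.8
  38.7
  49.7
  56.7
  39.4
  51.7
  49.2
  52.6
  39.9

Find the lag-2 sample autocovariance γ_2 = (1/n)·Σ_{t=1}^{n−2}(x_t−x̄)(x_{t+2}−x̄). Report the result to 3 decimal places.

Mean x̄ = (43.8 + 38.7 + 49.7 + 56.7 + 39.4 + 51.7 + 49.2 + 52.6 + 39.9)/9 = 46.8556
Σ_{t=1}^{7}(x_t−x̄)(x_{t+2}−x̄) = -68.4517
γ_2 = -68.4517 / 9 = -7.606

-7.606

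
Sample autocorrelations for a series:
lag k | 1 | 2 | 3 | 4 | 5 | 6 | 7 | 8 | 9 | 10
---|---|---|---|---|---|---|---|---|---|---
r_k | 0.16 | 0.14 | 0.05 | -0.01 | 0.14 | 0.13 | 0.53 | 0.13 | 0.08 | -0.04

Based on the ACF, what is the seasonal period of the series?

7

The largest autocorrelation is r_7 = 0.53; the remaining lags stay at or below 0.16.
The dominant spike at lag 7 indicates a seasonal period of 7.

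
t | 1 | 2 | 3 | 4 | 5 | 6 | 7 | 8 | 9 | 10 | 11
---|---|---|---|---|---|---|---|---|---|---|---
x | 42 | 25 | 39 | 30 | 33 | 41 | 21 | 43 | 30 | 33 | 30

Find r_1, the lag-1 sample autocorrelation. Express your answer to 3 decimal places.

Mean x̄ = (42 + 25 + 39 + 30 + 33 + 41 + 21 + 43 + 30 + 33 + 30)/11 = 33.3636
Numerator Σ_{t=1}^{10}(x_t−x̄)(x_{t+1}−x̄) = -383.4050
Denominator Σ(x_t−x̄)² = 514.5455
r_1 = -383.4050 / 514.5455 = -0.745

-0.745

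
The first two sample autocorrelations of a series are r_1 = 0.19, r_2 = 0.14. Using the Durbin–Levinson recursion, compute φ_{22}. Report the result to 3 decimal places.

0.108

φ_{22} = (r_2 − r_1²) / (1 − r_1²)
r_1² = (0.19)² = 0.0361
Numerator = 0.14 − 0.0361 = 0.1039; denominator = 1 − 0.0361 = 0.9639
φ_{22} = 0.1039 / 0.9639 = 0.108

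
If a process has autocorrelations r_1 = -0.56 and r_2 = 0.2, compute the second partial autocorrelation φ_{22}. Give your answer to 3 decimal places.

φ_{22} = (r_2 − r_1²) / (1 − r_1²)
r_1² = (-0.56)² = 0.3136
Numerator = 0.2 − 0.3136 = -0.1136; denominator = 1 − 0.3136 = 0.6864
φ_{22} = -0.1136 / 0.6864 = -0.166

-0.166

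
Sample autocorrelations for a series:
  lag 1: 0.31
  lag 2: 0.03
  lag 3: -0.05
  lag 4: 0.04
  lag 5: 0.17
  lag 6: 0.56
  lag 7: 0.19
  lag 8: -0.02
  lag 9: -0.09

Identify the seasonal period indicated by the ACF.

The largest autocorrelation is r_6 = 0.56; the remaining lags stay at or below 0.31. The elevated value at lag 1 (0.31), dropping to 0.03 at lag 2, reflects decaying short-term dependence rather than seasonality.
The dominant spike at lag 6 indicates a seasonal period of 6.

6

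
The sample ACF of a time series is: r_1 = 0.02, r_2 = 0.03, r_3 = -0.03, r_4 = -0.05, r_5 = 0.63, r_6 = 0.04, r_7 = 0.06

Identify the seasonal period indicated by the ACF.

The largest autocorrelation is r_5 = 0.63; the remaining lags stay at or below 0.06.
The dominant spike at lag 5 indicates a seasonal period of 5.

5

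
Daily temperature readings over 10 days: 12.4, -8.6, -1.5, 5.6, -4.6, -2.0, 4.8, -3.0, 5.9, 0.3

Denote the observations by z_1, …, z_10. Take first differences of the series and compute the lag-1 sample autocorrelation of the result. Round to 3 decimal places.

-0.392

First differences Δz: -21.0, 7.1, 7.1, -10.2, 2.6, 6.8, -7.8, 8.9, -5.6
Mean of differences = -1.3444
Numerator Σ(Δz_t−Δz̄)(Δz_{t+1}−Δz̄) = -334.5631
Denominator Σ(Δz_t−Δz̄)² = 854.0022
r_1(Δz) = -334.5631 / 854.0022 = -0.392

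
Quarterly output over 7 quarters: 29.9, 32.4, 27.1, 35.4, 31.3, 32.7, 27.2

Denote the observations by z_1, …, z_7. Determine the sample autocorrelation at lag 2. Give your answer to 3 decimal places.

0.285

Mean z̄ = (29.9 + 32.4 + 27.1 + 35.4 + 31.3 + 32.7 + 27.2)/7 = 30.8571
Σ(z_t−z̄)(z_{t+2}−z̄) = (3.5961) + (7.0090) + (-1.6639) + (8.3718) + (-1.6196) = 15.6935
Denominator Σ(z_t−z̄)² = 55.0171
r_2 = 15.6935 / 55.0171 = 0.285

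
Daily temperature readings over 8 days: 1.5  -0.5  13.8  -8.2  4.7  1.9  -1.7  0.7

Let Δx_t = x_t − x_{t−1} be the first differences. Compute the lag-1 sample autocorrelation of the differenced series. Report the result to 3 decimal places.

First differences Δx: -2.0, 14.3, -22.0, 12.9, -2.8, -3.6, 2.4
Mean of differences = -0.1143
Numerator Σ(Δx_t−Δx̄)(Δx_{t+1}−Δx̄) = -661.8302
Denominator Σ(Δx_t−Δx̄)² = 885.3686
r_1(Δx) = -661.8302 / 885.3686 = -0.748

-0.748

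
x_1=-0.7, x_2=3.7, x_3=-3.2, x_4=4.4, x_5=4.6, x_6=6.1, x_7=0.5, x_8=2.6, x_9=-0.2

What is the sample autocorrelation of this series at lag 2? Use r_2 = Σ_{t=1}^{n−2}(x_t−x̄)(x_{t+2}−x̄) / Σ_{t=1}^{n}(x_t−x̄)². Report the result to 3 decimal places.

Mean x̄ = (-0.7 + 3.7 − 3.2 + 4.4 + 4.6 + 6.1 + 0.5 + 2.6 − 0.2)/9 = 1.9778
Numerator Σ_{t=1}^{7}(x_t−x̄)(x_{t+2}−x̄) = 16.3523
Denominator Σ(x_t−x̄)² = 73.9956
r_2 = 16.3523 / 73.9956 = 0.221

0.221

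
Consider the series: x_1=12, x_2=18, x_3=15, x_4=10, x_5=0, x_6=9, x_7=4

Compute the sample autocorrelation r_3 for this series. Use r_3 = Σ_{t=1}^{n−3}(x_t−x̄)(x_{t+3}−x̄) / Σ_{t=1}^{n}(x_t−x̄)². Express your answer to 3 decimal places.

-0.372

Mean x̄ = (12 + 18 + 15 + 10 + 0 + 9 + 4)/7 = 9.7143
Numerator Σ_{t=1}^{4}(x_t−x̄)(x_{t+3}−x̄) = -85.2449
Denominator Σ(x_t−x̄)² = 229.4286
r_3 = -85.2449 / 229.4286 = -0.372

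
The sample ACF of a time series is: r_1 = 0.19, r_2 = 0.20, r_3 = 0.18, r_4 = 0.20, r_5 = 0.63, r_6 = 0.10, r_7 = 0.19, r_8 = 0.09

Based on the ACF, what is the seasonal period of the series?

The largest autocorrelation is r_5 = 0.63; the remaining lags stay at or below 0.20.
The dominant spike at lag 5 indicates a seasonal period of 5.

5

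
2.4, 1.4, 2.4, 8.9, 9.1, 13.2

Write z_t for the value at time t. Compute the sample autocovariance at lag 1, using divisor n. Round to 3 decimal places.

Mean z̄ = (2.4 + 1.4 + 2.4 + 8.9 + 9.1 + 13.2)/6 = 6.2333
Σ_{t=1}^{5}(z_t−z̄)(z_{t+1}−z̄) = 54.4489
γ_1 = 54.4489 / 6 = 9.075

9.075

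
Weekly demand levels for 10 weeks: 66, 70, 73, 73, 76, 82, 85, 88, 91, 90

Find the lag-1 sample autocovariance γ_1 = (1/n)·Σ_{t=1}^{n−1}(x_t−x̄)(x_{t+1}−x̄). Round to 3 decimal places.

Mean x̄ = (66 + 70 + 73 + 73 + 76 + 82 + 85 + 88 + 91 + 90)/10 = 79.4000
Σ_{t=1}^{9}(x_t−x̄)(x_{t+1}−x̄) = 525.4400
γ_1 = 525.4400 / 10 = 52.544

52.544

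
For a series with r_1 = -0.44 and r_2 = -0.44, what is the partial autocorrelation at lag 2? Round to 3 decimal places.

φ_{22} = (r_2 − r_1²) / (1 − r_1²)
r_1² = (-0.44)² = 0.1936
Numerator = -0.44 − 0.1936 = -0.6336; denominator = 1 − 0.1936 = 0.8064
φ_{22} = -0.6336 / 0.8064 = -0.786

-0.786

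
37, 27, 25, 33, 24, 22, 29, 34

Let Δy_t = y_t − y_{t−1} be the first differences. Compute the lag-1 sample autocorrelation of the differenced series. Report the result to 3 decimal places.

-0.087

First differences Δy: -10, -2, 8, -9, -2, 7, 5
Mean of differences = -0.4286
Numerator Σ(Δy_t−Δȳ)(Δy_{t+1}−Δȳ) = -28.3265
Denominator Σ(Δy_t−Δȳ)² = 325.7143
r_1(Δy) = -28.3265 / 325.7143 = -0.087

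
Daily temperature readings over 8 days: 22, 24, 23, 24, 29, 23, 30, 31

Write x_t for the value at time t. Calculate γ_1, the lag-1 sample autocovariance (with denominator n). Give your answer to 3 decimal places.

Mean x̄ = (22 + 24 + 23 + 24 + 29 + 23 + 30 + 31)/8 = 25.7500
Deviations: -3.7500, -1.7500, -2.7500, -1.7500, 3.2500, -2.7500, 4.2500, 5.2500
Σ_{t=1}^{7}(x_t−x̄)(x_{t+1}−x̄) = 12.1875
γ_1 = 12.1875 / 8 = 1.523

1.523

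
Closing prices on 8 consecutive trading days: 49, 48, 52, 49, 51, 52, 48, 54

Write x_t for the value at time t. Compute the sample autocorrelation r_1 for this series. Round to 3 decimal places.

-0.447

Mean x̄ = (49 + 48 + 52 + 49 + 51 + 52 + 48 + 54)/8 = 50.3750
Deviations from mean: -1.3750, -2.3750, 1.6250, -1.3750, 0.6250, 1.6250, -2.3750, 3.6250
Numerator Σ_{t=1}^{7}(x_t−x̄)(x_{t+1}−x̄) = -15.1406
Denominator Σ(x_t−x̄)² = 33.8750
r_1 = -15.1406 / 33.8750 = -0.447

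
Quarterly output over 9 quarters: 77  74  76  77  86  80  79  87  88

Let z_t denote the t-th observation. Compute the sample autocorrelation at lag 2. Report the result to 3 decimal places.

Mean z̄ = (77 + 74 + 76 + 77 + 86 + 80 + 79 + 87 + 88)/9 = 80.4444
Numerator Σ_{t=1}^{7}(z_t−z̄)(z_{t+2}−z̄) = -7.5062
Denominator Σ(z_t−z̄)² = 218.2222
r_2 = -7.5062 / 218.2222 = -0.034

-0.034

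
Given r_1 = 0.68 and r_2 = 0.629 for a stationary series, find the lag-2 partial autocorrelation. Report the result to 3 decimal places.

0.310

φ_{22} = (r_2 − r_1²) / (1 − r_1²)
r_1² = (0.68)² = 0.4624
Numerator = 0.629 − 0.4624 = 0.1666; denominator = 1 − 0.4624 = 0.5376
φ_{22} = 0.1666 / 0.5376 = 0.310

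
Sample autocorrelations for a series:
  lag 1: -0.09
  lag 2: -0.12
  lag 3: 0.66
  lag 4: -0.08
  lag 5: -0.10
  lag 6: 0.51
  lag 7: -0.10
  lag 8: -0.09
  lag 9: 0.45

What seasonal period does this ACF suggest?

3

The largest autocorrelation is r_3 = 0.66, with weaker echoes at lags 6 (0.51) and 9 (0.45); the remaining lags stay at or below -0.08.
The dominant spike at lag 3 indicates a seasonal period of 3.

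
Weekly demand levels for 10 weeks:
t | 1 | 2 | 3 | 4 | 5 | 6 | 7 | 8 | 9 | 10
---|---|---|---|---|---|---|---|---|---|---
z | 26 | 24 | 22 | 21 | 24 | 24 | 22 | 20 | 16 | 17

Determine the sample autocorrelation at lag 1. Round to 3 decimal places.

0.548

Mean z̄ = (26 + 24 + 22 + 21 + 24 + 24 + 22 + 20 + 16 + 17)/10 = 21.6000
Numerator Σ_{t=1}^{9}(z_t−z̄)(z_{t+1}−z̄) = 50.6400
Denominator Σ(z_t−z̄)² = 92.4000
r_1 = 50.6400 / 92.4000 = 0.548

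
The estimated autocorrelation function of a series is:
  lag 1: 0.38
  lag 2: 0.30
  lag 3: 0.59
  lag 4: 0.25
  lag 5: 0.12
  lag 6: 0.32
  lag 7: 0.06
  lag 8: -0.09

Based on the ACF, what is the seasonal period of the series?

3

The largest autocorrelation is r_3 = 0.59; the remaining lags stay at or below 0.38. The elevated value at lag 1 (0.38), dropping to 0.30 at lag 2, reflects decaying short-term dependence rather than seasonality.
The dominant spike at lag 3 indicates a seasonal period of 3.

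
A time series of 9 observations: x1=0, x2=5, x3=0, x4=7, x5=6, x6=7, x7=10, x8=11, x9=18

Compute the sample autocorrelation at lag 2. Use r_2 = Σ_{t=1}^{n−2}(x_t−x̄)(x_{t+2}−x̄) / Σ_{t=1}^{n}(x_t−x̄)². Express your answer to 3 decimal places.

Mean x̄ = (0 + 5 + 0 + 7 + 6 + 7 + 10 + 11 + 18)/9 = 7.1111
Numerator Σ_{t=1}^{7}(x_t−x̄)(x_{t+2}−x̄) = 86.5309
Denominator Σ(x_t−x̄)² = 248.8889
r_2 = 86.5309 / 248.8889 = 0.348

0.348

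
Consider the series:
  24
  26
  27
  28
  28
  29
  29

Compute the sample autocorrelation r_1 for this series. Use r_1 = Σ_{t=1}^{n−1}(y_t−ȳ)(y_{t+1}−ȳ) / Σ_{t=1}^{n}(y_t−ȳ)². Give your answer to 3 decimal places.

Mean ȳ = (24 + 26 + 27 + 28 + 28 + 29 + 29)/7 = 27.2857
Numerator Σ_{t=1}^{6}(y_t−ȳ)(y_{t+1}−ȳ) = 9.0612
Denominator Σ(y_t−ȳ)² = 19.4286
r_1 = 9.0612 / 19.4286 = 0.466

0.466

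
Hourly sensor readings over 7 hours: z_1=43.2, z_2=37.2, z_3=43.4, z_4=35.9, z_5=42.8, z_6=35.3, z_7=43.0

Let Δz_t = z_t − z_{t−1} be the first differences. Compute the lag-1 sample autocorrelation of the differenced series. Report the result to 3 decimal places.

First differences Δz: -6.0, 6.2, -7.5, 6.9, -7.5, 7.7
Mean of differences = -0.0333
Numerator Σ(Δz_t−Δz̄)(Δz_{t+1}−Δz̄) = -245.0144
Denominator Σ(Δz_t−Δz̄)² = 293.8333
r_1(Δz) = -245.0144 / 293.8333 = -0.834

-0.834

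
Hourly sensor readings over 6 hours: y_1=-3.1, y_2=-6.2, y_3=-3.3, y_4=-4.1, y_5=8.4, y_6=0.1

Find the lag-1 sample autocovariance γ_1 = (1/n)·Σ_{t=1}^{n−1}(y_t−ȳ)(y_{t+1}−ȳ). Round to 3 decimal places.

1.773

Mean ȳ = (-3.1 − 6.2 − 3.3 − 4.1 + 8.4 + 0.1)/6 = -1.3667
Deviations: -1.7333, -4.8333, -1.9333, -2.7333, 9.7667, 1.4667
Σ_{t=1}^{5}(y_t−ȳ)(y_{t+1}−ȳ) = 10.6356
γ_1 = 10.6356 / 6 = 1.773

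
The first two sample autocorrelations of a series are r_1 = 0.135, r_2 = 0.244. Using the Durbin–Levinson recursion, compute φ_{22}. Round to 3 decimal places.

φ_{22} = (r_2 − r_1²) / (1 − r_1²)
r_1² = (0.135)² = 0.018225
Numerator = 0.244 − 0.0182 = 0.2258; denominator = 1 − 0.0182 = 0.9818
φ_{22} = 0.2258 / 0.9818 = 0.230

0.230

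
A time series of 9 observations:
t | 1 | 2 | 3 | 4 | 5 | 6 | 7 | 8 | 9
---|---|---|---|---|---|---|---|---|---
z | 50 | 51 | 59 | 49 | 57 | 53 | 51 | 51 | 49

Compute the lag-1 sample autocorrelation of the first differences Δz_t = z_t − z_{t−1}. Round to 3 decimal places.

-0.696

First differences Δz: 1, 8, -10, 8, -4, -2, 0, -2
Mean of differences = -0.1250
Numerator Σ(Δz_t−Δz̄)(Δz_{t+1}−Δz̄) = -176.0156
Denominator Σ(Δz_t−Δz̄)² = 252.8750
r_1(Δz) = -176.0156 / 252.8750 = -0.696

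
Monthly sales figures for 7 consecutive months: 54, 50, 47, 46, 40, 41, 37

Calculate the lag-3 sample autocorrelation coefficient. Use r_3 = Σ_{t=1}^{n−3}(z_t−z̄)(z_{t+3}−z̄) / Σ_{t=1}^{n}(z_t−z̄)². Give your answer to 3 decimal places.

-0.148

Mean z̄ = (54 + 50 + 47 + 46 + 40 + 41 + 37)/7 = 45.0000
Numerator Σ_{t=1}^{4}(z_t−z̄)(z_{t+3}−z̄) = -32.0000
Denominator Σ(z_t−z̄)² = 216.0000
r_3 = -32.0000 / 216.0000 = -0.148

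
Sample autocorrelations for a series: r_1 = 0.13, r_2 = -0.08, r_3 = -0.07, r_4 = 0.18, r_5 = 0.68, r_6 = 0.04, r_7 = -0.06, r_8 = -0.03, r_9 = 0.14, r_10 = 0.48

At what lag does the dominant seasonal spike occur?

The largest autocorrelation is r_5 = 0.68, with a weaker echo at lag 10 (0.48); the remaining lags stay at or below 0.18.
The dominant spike at lag 5 indicates a seasonal period of 5.

5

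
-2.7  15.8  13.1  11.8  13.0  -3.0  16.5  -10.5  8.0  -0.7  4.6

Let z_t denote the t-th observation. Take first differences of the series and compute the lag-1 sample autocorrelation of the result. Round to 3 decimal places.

First differences Δz: 18.5, -2.7, -1.3, 1.2, -16.0, 19.5, -27.0, 18.5, -8.7, 5.3
Mean of differences = 0.7300
Numerator Σ(Δz_t−Δz̄)(Δz_{t+1}−Δz̄) = -1600.7479
Denominator Σ(Δz_t−Δz̄)² = 2158.6210
r_1(Δz) = -1600.7479 / 2158.6210 = -0.742

-0.742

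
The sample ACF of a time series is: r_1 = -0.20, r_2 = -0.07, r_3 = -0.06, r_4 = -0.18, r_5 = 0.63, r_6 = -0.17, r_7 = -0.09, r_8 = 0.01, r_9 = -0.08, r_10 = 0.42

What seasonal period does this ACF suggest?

5

The largest autocorrelation is r_5 = 0.63, with a weaker echo at lag 10 (0.42); the remaining lags stay at or below 0.01.
The dominant spike at lag 5 indicates a seasonal period of 5.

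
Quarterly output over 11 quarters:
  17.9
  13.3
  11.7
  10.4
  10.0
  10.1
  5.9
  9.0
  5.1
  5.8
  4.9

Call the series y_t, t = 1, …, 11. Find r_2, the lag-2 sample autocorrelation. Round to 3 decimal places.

Mean ȳ = (17.9 + 13.3 + 11.7 + 10.4 + 10.0 + 10.1 + 5.9 + 9.0 + 5.1 + 5.8 + 4.9)/11 = 9.4636
Numerator Σ_{t=1}^{9}(y_t−ȳ)(y_{t+2}−ȳ) = 59.2110
Denominator Σ(y_t−ȳ)² = 158.6655
r_2 = 59.2110 / 158.6655 = 0.373

0.373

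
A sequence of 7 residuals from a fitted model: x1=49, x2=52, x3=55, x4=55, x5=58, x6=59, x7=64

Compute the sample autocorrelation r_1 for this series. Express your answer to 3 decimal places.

0.424

Mean x̄ = (49 + 52 + 55 + 55 + 58 + 59 + 64)/7 = 56.0000
Deviations from mean: -7.0000, -4.0000, -1.0000, -1.0000, 2.0000, 3.0000, 8.0000
Numerator Σ_{t=1}^{6}(x_t−x̄)(x_{t+1}−x̄) = 61.0000
Denominator Σ(x_t−x̄)² = 144.0000
r_1 = 61.0000 / 144.0000 = 0.424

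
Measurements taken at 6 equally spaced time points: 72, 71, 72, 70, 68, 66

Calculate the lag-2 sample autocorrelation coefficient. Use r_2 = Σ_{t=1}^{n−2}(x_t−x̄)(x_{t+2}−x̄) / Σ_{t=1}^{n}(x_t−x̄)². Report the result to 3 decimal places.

Mean x̄ = (72 + 71 + 72 + 70 + 68 + 66)/6 = 69.8333
Σ(x_t−x̄)(x_{t+2}−x̄) = (4.6944) + (0.1944) + (-3.9722) + (-0.6389) = 0.2778
Denominator Σ(x_t−x̄)² = 28.8333
r_2 = 0.2778 / 28.8333 = 0.010

0.010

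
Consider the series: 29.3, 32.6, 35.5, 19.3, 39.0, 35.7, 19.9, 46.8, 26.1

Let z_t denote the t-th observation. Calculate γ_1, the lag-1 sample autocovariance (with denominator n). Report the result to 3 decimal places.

Mean z̄ = (29.3 + 32.6 + 35.5 + 19.3 + 39.0 + 35.7 + 19.9 + 46.8 + 26.1)/9 = 31.5778
Σ_{t=1}^{8}(z_t−z̄)(z_{t+1}−z̄) = -416.2916
γ_1 = -416.2916 / 9 = -46.255

-46.255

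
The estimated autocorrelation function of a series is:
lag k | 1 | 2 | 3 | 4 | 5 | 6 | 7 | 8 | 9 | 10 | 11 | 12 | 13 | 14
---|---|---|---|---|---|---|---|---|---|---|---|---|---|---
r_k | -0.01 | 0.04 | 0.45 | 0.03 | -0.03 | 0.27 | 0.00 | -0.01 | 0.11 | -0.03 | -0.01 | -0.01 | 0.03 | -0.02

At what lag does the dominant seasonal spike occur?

The largest autocorrelation is r_3 = 0.45, with a weaker echo at lag 6 (0.27); the remaining lags stay at or below 0.11.
The dominant spike at lag 3 indicates a seasonal period of 3.

3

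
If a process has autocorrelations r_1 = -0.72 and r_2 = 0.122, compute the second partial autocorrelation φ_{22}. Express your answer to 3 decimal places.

φ_{22} = (r_2 − r_1²) / (1 − r_1²)
r_1² = (-0.72)² = 0.5184
Numerator = 0.122 − 0.5184 = -0.3964; denominator = 1 − 0.5184 = 0.4816
φ_{22} = -0.3964 / 0.4816 = -0.823

-0.823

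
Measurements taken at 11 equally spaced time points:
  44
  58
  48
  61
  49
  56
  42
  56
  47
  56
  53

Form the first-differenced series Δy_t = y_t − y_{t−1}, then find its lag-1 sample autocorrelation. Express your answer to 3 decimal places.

First differences Δy: 14, -10, 13, -12, 7, -14, 14, -9, 9, -3
Mean of differences = 0.9000
Numerator Σ(Δy_t−Δȳ)(Δy_{t+1}−Δȳ) = -1037.0100
Denominator Σ(Δy_t−Δȳ)² = 1212.9000
r_1(Δy) = -1037.0100 / 1212.9000 = -0.855

-0.855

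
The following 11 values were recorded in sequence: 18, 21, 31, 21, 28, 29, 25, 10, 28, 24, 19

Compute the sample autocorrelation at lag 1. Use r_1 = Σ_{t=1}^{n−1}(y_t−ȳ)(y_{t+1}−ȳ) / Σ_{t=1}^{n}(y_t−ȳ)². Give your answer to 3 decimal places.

Mean ȳ = (18 + 21 + 31 + 21 + 28 + 29 + 25 + 10 + 28 + 24 + 19)/11 = 23.0909
Numerator Σ_{t=1}^{10}(y_t−ȳ)(y_{t+1}−ȳ) = -80.9174
Denominator Σ(y_t−ȳ)² = 372.9091
r_1 = -80.9174 / 372.9091 = -0.217

-0.217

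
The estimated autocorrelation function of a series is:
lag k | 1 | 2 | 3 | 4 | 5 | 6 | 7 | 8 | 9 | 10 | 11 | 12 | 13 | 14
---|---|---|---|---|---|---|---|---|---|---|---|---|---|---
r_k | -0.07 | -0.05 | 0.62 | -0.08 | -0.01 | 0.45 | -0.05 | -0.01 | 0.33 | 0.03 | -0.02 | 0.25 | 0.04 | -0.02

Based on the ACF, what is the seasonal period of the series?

The largest autocorrelation is r_3 = 0.62, with weaker echoes at lags 6 (0.45), 9 (0.33) and 12 (0.25); the remaining lags stay at or below 0.04.
The dominant spike at lag 3 indicates a seasonal period of 3.

3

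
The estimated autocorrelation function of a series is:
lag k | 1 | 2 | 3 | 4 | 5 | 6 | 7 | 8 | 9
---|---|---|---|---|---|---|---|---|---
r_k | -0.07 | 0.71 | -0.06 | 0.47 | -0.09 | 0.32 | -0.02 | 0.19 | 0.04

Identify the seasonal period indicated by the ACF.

The largest autocorrelation is r_2 = 0.71, with weaker echoes at lags 4 (0.47), 6 (0.32) and 8 (0.19); the remaining lags stay at or below 0.04.
The dominant spike at lag 2 indicates a seasonal period of 2.

2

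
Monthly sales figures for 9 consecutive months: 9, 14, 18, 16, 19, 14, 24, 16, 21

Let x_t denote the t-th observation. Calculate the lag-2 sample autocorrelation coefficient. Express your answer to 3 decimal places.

0.301

Mean x̄ = (9 + 14 + 18 + 16 + 19 + 14 + 24 + 16 + 21)/9 = 16.7778
Σ(x_t−x̄)(x_{t+2}−x̄) = (-9.5062) + (2.1605) + (2.7160) + (2.1605) + (16.0494) + (2.1605) + (30.4938) = 46.2346
Denominator Σ(x_t−x̄)² = 153.5556
r_2 = 46.2346 / 153.5556 = 0.301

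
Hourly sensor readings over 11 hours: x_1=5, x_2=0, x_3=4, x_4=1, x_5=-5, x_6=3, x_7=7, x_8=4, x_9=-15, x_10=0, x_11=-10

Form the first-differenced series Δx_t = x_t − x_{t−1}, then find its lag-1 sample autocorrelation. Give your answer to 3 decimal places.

-0.504

First differences Δx: -5, 4, -3, -6, 8, 4, -3, -19, 15, -10
Mean of differences = -1.5000
Numerator Σ(Δx_t−Δx̄)(Δx_{t+1}−Δx̄) = -422.2500
Denominator Σ(Δx_t−Δx̄)² = 838.5000
r_1(Δx) = -422.2500 / 838.5000 = -0.504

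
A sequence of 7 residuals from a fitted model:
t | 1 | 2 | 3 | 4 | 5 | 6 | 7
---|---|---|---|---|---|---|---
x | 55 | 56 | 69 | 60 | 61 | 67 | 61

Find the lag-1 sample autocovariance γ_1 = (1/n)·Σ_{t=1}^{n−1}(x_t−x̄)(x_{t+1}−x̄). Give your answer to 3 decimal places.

Mean x̄ = (55 + 56 + 69 + 60 + 61 + 67 + 61)/7 = 61.2857
Deviations: -6.2857, -5.2857, 7.7143, -1.2857, -0.2857, 5.7143, -0.2857
Σ_{t=1}^{6}(x_t−x̄)(x_{t+1}−x̄) = -20.3673
γ_1 = -20.3673 / 7 = -2.910

-2.910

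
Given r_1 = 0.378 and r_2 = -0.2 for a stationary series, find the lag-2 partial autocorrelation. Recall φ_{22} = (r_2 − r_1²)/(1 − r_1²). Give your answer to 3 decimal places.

φ_{22} = (r_2 − r_1²) / (1 − r_1²)
r_1² = (0.378)² = 0.142884
Numerator = -0.2 − 0.1429 = -0.3429; denominator = 1 − 0.1429 = 0.8571
φ_{22} = -0.3429 / 0.8571 = -0.400

-0.400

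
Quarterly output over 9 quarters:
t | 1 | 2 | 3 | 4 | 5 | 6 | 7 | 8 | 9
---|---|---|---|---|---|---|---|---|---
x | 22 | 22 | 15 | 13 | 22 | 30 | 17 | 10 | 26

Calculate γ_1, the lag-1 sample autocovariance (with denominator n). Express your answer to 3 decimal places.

-3.198

Mean x̄ = (22 + 22 + 15 + 13 + 22 + 30 + 17 + 10 + 26)/9 = 19.6667
Σ_{t=1}^{8}(x_t−x̄)(x_{t+1}−x̄) = -28.7778
γ_1 = -28.7778 / 9 = -3.198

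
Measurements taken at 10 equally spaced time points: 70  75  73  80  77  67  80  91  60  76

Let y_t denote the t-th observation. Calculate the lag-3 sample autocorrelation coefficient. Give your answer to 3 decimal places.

0.276

Mean ȳ = (70 + 75 + 73 + 80 + 77 + 67 + 80 + 91 + 60 + 76)/10 = 74.9000
Σ(y_t−ȳ)(y_{t+3}−ȳ) = (-24.9900) + (0.2100) + (15.0100) + (26.0100) + (33.8100) + (117.7100) + (5.6100) = 173.3700
Denominator Σ(y_t−ȳ)² = 628.9000
r_3 = 173.3700 / 628.9000 = 0.276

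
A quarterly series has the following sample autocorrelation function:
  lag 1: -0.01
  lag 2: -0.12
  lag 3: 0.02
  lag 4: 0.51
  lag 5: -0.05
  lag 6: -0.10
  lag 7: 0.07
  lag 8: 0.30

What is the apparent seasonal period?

The largest autocorrelation is r_4 = 0.51, with a weaker echo at lag 8 (0.30); the remaining lags stay at or below 0.07.
The dominant spike at lag 4 indicates a seasonal period of 4.

4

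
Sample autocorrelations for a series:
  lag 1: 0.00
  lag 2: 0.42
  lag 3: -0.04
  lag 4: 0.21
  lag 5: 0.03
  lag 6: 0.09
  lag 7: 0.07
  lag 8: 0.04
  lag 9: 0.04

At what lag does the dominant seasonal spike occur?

The largest autocorrelation is r_2 = 0.42, with a weaker echo at lag 4 (0.21); the remaining lags stay at or below 0.09.
The dominant spike at lag 2 indicates a seasonal period of 2.

2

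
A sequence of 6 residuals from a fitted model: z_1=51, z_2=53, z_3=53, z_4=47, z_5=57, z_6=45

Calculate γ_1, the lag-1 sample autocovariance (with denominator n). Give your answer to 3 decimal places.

-10.667

Mean z̄ = (51 + 53 + 53 + 47 + 57 + 45)/6 = 51.0000
Deviations: 0.0000, 2.0000, 2.0000, -4.0000, 6.0000, -6.0000
Σ_{t=1}^{5}(z_t−z̄)(z_{t+1}−z̄) = -64.0000
γ_1 = -64.0000 / 6 = -10.667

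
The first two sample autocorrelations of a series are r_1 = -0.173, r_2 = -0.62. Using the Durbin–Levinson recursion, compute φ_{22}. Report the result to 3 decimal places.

φ_{22} = (r_2 − r_1²) / (1 − r_1²)
r_1² = (-0.173)² = 0.029929
Numerator = -0.62 − 0.0299 = -0.6499; denominator = 1 − 0.0299 = 0.9701
φ_{22} = -0.6499 / 0.9701 = -0.670

-0.670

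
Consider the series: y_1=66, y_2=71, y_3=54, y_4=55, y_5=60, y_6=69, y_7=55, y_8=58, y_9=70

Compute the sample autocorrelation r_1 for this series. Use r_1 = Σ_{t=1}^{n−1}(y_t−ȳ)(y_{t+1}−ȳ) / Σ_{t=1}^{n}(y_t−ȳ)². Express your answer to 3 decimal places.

-0.084

Mean ȳ = (66 + 71 + 54 + 55 + 60 + 69 + 55 + 58 + 70)/9 = 62.0000
Numerator Σ_{t=1}^{8}(y_t−ȳ)(y_{t+1}−ȳ) = -33.0000
Denominator Σ(y_t−ȳ)² = 392.0000
r_1 = -33.0000 / 392.0000 = -0.084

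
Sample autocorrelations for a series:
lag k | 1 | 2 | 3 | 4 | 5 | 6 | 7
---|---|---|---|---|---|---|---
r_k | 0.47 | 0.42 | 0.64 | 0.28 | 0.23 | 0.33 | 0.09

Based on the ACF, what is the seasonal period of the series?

The largest autocorrelation is r_3 = 0.64; the remaining lags stay at or below 0.47. The elevated value at lag 1 (0.47), dropping to 0.42 at lag 2, reflects decaying short-term dependence rather than seasonality.
The dominant spike at lag 3 indicates a seasonal period of 3.

3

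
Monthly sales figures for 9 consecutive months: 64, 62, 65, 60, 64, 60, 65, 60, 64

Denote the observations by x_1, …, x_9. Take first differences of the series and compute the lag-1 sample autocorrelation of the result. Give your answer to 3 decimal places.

First differences Δx: -2, 3, -5, 4, -4, 5, -5, 4
Mean of differences = 0.0000
Numerator Σ(Δx_t−Δx̄)(Δx_{t+1}−Δx̄) = -122.0000
Denominator Σ(Δx_t−Δx̄)² = 136.0000
r_1(Δx) = -122.0000 / 136.0000 = -0.897

-0.897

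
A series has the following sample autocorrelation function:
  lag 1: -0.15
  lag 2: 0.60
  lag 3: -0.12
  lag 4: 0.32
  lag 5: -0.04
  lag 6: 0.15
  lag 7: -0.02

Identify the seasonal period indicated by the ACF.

2

The largest autocorrelation is r_2 = 0.60, with weaker echoes at lags 4 (0.32) and 6 (0.15); the remaining lags stay at or below -0.02.
The dominant spike at lag 2 indicates a seasonal period of 2.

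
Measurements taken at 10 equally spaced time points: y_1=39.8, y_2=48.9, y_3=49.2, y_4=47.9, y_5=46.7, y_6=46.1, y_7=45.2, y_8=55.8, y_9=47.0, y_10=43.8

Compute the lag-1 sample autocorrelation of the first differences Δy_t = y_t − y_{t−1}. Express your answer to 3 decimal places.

First differences Δy: 9.1, 0.3, -1.3, -1.2, -0.6, -0.9, 10.6, -8.8, -3.2
Mean of differences = 0.4444
Numerator Σ(Δy_t−Δȳ)(Δy_{t+1}−Δȳ) = -68.8531
Denominator Σ(Δy_t−Δȳ)² = 285.4622
r_1(Δy) = -68.8531 / 285.4622 = -0.241

-0.241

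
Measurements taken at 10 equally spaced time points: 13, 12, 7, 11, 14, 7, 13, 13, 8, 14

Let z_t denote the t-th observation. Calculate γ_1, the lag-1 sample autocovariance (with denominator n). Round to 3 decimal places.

-3.244

Mean z̄ = (13 + 12 + 7 + 11 + 14 + 7 + 13 + 13 + 8 + 14)/10 = 11.2000
Σ_{t=1}^{9}(z_t−z̄)(z_{t+1}−z̄) = -32.4400
γ_1 = -32.4400 / 10 = -3.244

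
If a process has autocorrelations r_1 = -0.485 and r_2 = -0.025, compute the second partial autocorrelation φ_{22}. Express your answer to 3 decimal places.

-0.340

φ_{22} = (r_2 − r_1²) / (1 − r_1²)
r_1² = (-0.485)² = 0.235225
Numerator = -0.025 − 0.2352 = -0.2602; denominator = 1 − 0.2352 = 0.7648
φ_{22} = -0.2602 / 0.7648 = -0.340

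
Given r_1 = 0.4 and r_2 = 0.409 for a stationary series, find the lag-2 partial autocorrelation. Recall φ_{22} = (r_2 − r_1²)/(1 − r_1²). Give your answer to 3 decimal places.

0.296

φ_{22} = (r_2 − r_1²) / (1 − r_1²)
r_1² = (0.4)² = 0.16
Numerator = 0.409 − 0.1600 = 0.2490; denominator = 1 − 0.1600 = 0.8400
φ_{22} = 0.2490 / 0.8400 = 0.296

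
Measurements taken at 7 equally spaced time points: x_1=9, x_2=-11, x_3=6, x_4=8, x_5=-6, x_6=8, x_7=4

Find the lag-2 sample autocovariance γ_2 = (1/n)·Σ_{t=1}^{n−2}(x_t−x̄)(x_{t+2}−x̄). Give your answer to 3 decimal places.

Mean x̄ = (9 − 11 + 6 + 8 − 6 + 8 + 4)/7 = 2.5714
Σ_{t=1}^{5}(x_t−x̄)(x_{t+2}−x̄) = -63.7959
γ_2 = -63.7959 / 7 = -9.114

-9.114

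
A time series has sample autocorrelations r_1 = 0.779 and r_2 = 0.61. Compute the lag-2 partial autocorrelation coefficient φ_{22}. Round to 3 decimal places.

0.008

φ_{22} = (r_2 − r_1²) / (1 − r_1²)
r_1² = (0.779)² = 0.606841
Numerator = 0.61 − 0.6068 = 0.0032; denominator = 1 − 0.6068 = 0.3932
φ_{22} = 0.0032 / 0.3932 = 0.008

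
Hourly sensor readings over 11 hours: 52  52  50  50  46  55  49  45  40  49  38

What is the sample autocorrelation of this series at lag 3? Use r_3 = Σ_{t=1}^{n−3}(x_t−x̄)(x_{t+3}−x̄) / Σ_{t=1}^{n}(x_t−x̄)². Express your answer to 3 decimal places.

-0.008

Mean x̄ = (52 + 52 + 50 + 50 + 46 + 55 + 49 + 45 + 40 + 49 + 38)/11 = 47.8182
Numerator Σ_{t=1}^{8}(x_t−x̄)(x_{t+3}−x̄) = -2.1901
Denominator Σ(x_t−x̄)² = 267.6364
r_3 = -2.1901 / 267.6364 = -0.008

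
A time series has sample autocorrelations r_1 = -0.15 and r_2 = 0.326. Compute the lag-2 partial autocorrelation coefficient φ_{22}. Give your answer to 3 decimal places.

φ_{22} = (r_2 − r_1²) / (1 − r_1²)
r_1² = (-0.15)² = 0.0225
Numerator = 0.326 − 0.0225 = 0.3035; denominator = 1 − 0.0225 = 0.9775
φ_{22} = 0.3035 / 0.9775 = 0.310

0.310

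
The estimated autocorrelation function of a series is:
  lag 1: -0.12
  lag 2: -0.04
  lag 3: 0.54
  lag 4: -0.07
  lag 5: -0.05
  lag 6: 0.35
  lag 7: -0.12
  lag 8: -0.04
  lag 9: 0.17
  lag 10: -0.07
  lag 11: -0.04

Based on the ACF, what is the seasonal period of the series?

The largest autocorrelation is r_3 = 0.54, with weaker echoes at lags 6 (0.35) and 9 (0.17); the remaining lags stay at or below -0.04.
The dominant spike at lag 3 indicates a seasonal period of 3.

3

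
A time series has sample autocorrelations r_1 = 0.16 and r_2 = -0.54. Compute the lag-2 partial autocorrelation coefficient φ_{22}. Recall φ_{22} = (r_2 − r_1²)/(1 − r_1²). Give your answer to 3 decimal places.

-0.580

φ_{22} = (r_2 − r_1²) / (1 − r_1²)
r_1² = (0.16)² = 0.0256
Numerator = -0.54 − 0.0256 = -0.5656; denominator = 1 − 0.0256 = 0.9744
φ_{22} = -0.5656 / 0.9744 = -0.580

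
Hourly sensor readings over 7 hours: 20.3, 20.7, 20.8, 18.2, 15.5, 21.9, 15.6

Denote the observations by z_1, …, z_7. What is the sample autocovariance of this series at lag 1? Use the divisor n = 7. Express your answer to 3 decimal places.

Mean z̄ = (20.3 + 20.7 + 20.8 + 18.2 + 15.5 + 21.9 + 15.6)/7 = 19.0000
Deviations: 1.3000, 1.7000, 1.8000, -0.8000, -3.5000, 2.9000, -3.4000
Σ_{t=1}^{6}(z_t−z̄)(z_{t+1}−z̄) = -13.3800
γ_1 = -13.3800 / 7 = -1.911

-1.911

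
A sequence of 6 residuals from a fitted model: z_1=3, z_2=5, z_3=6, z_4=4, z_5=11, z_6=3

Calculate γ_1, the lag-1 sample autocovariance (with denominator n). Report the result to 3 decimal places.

-3.519

Mean z̄ = (3 + 5 + 6 + 4 + 11 + 3)/6 = 5.3333
Σ_{t=1}^{5}(z_t−z̄)(z_{t+1}−z̄) = -21.1111
γ_1 = -21.1111 / 6 = -3.519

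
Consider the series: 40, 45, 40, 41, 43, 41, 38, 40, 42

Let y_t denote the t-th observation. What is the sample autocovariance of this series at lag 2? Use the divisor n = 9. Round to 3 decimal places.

-1.089

Mean ȳ = (40 + 45 + 40 + 41 + 43 + 41 + 38 + 40 + 42)/9 = 41.1111
Σ_{t=1}^{7}(y_t−ȳ)(y_{t+2}−ȳ) = -9.8025
γ_2 = -9.8025 / 9 = -1.089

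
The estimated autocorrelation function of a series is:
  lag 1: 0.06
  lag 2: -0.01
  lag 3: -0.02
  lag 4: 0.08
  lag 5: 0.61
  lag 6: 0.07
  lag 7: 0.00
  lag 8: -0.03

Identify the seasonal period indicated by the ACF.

5

The largest autocorrelation is r_5 = 0.61; the remaining lags stay at or below 0.08.
The dominant spike at lag 5 indicates a seasonal period of 5.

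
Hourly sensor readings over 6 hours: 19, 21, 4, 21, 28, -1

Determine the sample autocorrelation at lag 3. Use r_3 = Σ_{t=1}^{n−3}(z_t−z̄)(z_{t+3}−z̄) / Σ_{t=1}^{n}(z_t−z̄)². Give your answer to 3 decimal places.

Mean z̄ = (19 + 21 + 4 + 21 + 28 − 1)/6 = 15.3333
Deviations from mean: 3.6667, 5.6667, -11.3333, 5.6667, 12.6667, -16.3333
Numerator Σ_{t=1}^{3}(z_t−z̄)(z_{t+3}−z̄) = 277.6667
Denominator Σ(z_t−z̄)² = 633.3333
r_3 = 277.6667 / 633.3333 = 0.438

0.438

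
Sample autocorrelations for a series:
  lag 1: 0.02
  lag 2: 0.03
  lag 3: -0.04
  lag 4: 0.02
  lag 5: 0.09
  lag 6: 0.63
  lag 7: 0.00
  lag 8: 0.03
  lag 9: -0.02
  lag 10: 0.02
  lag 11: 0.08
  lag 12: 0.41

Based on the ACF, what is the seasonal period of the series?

The largest autocorrelation is r_6 = 0.63, with a weaker echo at lag 12 (0.41); the remaining lags stay at or below 0.09.
The dominant spike at lag 6 indicates a seasonal period of 6.

6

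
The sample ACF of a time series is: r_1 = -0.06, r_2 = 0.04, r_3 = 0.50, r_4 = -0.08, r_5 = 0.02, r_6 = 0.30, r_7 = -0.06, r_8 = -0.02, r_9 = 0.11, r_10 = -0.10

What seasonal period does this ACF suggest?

The largest autocorrelation is r_3 = 0.50, with a weaker echo at lag 6 (0.30); the remaining lags stay at or below 0.11.
The dominant spike at lag 3 indicates a seasonal period of 3.

3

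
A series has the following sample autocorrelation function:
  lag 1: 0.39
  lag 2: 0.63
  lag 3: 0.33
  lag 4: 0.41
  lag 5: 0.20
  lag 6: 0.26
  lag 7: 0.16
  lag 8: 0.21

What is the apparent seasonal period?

The largest autocorrelation is r_2 = 0.63, with a weaker echo at lag 4 (0.41); the remaining lags stay at or below 0.39.
The dominant spike at lag 2 indicates a seasonal period of 2.

2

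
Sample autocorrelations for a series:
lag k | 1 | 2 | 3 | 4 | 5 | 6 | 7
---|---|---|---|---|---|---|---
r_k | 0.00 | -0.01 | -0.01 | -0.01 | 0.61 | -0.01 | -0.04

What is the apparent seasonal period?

5

The largest autocorrelation is r_5 = 0.61; the remaining lags stay at or below 0.00.
The dominant spike at lag 5 indicates a seasonal period of 5.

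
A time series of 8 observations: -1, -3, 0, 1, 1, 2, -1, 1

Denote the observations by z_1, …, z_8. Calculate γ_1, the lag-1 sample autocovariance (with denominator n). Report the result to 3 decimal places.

Mean z̄ = (-1 − 3 + 0 + 1 + 1 + 2 − 1 + 1)/8 = 0.0000
Σ_{t=1}^{7}(z_t−z̄)(z_{t+1}−z̄) = 3.0000
γ_1 = 3.0000 / 8 = 0.375

0.375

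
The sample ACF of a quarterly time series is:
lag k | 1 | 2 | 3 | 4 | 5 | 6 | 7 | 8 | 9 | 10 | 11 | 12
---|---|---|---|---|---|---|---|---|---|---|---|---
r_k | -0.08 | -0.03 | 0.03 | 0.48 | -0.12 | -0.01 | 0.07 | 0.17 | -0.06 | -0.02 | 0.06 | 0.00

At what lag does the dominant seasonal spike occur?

The largest autocorrelation is r_4 = 0.48, with a weaker echo at lag 8 (0.17); the remaining lags stay at or below 0.07.
The dominant spike at lag 4 indicates a seasonal period of 4.

4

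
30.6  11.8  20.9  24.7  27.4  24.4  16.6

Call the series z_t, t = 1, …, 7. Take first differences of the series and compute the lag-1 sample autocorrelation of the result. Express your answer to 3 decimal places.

-0.176

First differences Δz: -18.8, 9.1, 3.8, 2.7, -3.0, -7.8
Mean of differences = -2.3333
Numerator Σ(Δz_t−Δz̄)(Δz_{t+1}−Δz̄) = -86.9844
Denominator Σ(Δz_t−Δz̄)² = 495.1533
r_1(Δz) = -86.9844 / 495.1533 = -0.176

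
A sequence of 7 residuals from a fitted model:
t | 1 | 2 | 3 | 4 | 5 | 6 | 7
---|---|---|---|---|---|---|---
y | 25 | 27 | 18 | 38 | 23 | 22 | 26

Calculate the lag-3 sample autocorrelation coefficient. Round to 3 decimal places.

Mean ȳ = (25 + 27 + 18 + 38 + 23 + 22 + 26)/7 = 25.5714
Deviations from mean: -0.5714, 1.4286, -7.5714, 12.4286, -2.5714, -3.5714, 0.4286
Σ(y_t−ȳ)(y_{t+3}−ȳ) = (-7.1020) + (-3.6735) + (27.0408) + (5.3265) = 21.5918
Denominator Σ(y_t−ȳ)² = 233.7143
r_3 = 21.5918 / 233.7143 = 0.092

0.092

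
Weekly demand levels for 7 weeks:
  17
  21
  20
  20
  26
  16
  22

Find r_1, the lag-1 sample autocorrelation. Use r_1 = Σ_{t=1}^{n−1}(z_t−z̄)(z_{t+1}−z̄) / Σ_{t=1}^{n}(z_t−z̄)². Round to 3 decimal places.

Mean z̄ = (17 + 21 + 20 + 20 + 26 + 16 + 22)/7 = 20.2857
Σ(z_t−z̄)(z_{t+1}−z̄) = (-2.3469) + (-0.2041) + (0.0816) + (-1.6327) + (-24.4898) + (-7.3469) = -35.9388
Denominator Σ(z_t−z̄)² = 65.4286
r_1 = -35.9388 / 65.4286 = -0.549

-0.549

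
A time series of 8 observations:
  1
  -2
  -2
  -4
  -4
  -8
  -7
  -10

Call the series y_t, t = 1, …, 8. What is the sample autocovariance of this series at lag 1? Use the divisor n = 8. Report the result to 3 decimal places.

5.281

Mean ȳ = (1 − 2 − 2 − 4 − 4 − 8 − 7 − 10)/8 = -4.5000
Deviations: 5.5000, 2.5000, 2.5000, 0.5000, 0.5000, -3.5000, -2.5000, -5.5000
Σ_{t=1}^{7}(y_t−ȳ)(y_{t+1}−ȳ) = 42.2500
γ_1 = 42.2500 / 8 = 5.281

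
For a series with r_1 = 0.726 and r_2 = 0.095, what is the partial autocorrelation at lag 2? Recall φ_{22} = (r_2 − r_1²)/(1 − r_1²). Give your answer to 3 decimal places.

-0.914

φ_{22} = (r_2 − r_1²) / (1 − r_1²)
r_1² = (0.726)² = 0.527076
Numerator = 0.095 − 0.5271 = -0.4321; denominator = 1 − 0.5271 = 0.4729
φ_{22} = -0.4321 / 0.4729 = -0.914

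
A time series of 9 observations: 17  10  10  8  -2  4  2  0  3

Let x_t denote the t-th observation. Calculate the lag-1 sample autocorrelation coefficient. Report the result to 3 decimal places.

Mean x̄ = (17 + 10 + 10 + 8 − 2 + 4 + 2 + 0 + 3)/9 = 5.7778
Numerator Σ_{t=1}^{8}(x_t−x̄)(x_{t+1}−x̄) = 115.7284
Denominator Σ(x_t−x̄)² = 285.5556
r_1 = 115.7284 / 285.5556 = 0.405

0.405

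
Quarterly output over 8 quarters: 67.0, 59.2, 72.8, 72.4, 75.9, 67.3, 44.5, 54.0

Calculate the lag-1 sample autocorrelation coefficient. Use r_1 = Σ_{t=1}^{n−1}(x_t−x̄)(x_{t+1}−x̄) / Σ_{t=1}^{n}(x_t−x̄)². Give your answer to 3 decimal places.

0.352

Mean x̄ = (67.0 + 59.2 + 72.8 + 72.4 + 75.9 + 67.3 + 44.5 + 54.0)/8 = 64.1375
Deviations from mean: 2.8625, -4.9375, 8.6625, 8.2625, 11.7625, 3.1625, -19.6375, -10.1375
Numerator Σ_{t=1}^{7}(x_t−x̄)(x_{t+1}−x̄) = 286.0273
Denominator Σ(x_t−x̄)² = 812.6388
r_1 = 286.0273 / 812.6388 = 0.352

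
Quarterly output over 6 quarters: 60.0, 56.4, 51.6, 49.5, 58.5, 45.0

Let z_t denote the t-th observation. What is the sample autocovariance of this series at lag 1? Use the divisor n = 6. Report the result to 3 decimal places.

Mean z̄ = (60.0 + 56.4 + 51.6 + 49.5 + 58.5 + 45.0)/6 = 53.5000
Deviations: 6.5000, 2.9000, -1.9000, -4.0000, 5.0000, -8.5000
Σ_{t=1}^{5}(z_t−z̄)(z_{t+1}−z̄) = -41.5600
γ_1 = -41.5600 / 6 = -6.927

-6.927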